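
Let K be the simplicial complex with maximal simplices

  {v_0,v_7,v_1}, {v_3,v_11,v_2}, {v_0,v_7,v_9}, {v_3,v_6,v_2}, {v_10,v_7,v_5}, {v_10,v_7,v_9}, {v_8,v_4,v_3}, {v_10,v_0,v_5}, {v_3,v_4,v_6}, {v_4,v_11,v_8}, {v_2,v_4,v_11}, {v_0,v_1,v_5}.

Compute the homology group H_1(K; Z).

Take the total order v_0 < v_1 < v_2 < v_3 < v_4 < v_5 < v_6 < v_7 < v_8 < v_9 < v_10 < v_11 on the vertex set. Then K (dimension 2) consists of the simplices:

  0-simplices (12): [v_0], [v_1], [v_2], [v_3], [v_4], [v_5], [v_6], [v_7], [v_8], [v_9], [v_10], [v_11]
  1-simplices (24): (24 of them)
  2-simplices (12): (12 of them)

so the chain groups are C_0 ≅ Z^12, C_1 ≅ Z^24, C_2 ≅ Z^12.

The boundary map ∂_1: C_1 → C_0 sends each edge [p,q] (with p < q) to q − p.
The 12×24 boundary matrix has rank 10 and Smith normal form diag(1,1,1,1,1,1,1,1,1,1).

Boundary ∂_2: C_2 → C_1 sends each 2-simplex [p,q,r] to [q,r] − [p,r] + [p,q]. For instance
  ∂[v_3,v_4,v_6] = [v_4,v_6] − [v_3,v_6] + [v_3,v_4],
  ∂[v_2,v_3,v_6] = [v_3,v_6] − [v_2,v_6] + [v_2,v_3].
The resulting 24×12 matrix has rank 12, and its Smith normal form has invariant factors (1,1,1,1,1,1,1,1,1,1,1,1).

From H_k ≅ ker(∂_k) / im(∂_{k+1}) we obtain:

  H_1: rank ker ∂_1 − rank ∂_2 = (24 − 10) − 12 = 2, and the invariant factors of ∂_2 are all 1, so H_1 = Z^2.

(K is a triangulation of the disjoint union of the cylinder S^1 x I and the cylinder S^1 x I.)

H_1 = Z^2.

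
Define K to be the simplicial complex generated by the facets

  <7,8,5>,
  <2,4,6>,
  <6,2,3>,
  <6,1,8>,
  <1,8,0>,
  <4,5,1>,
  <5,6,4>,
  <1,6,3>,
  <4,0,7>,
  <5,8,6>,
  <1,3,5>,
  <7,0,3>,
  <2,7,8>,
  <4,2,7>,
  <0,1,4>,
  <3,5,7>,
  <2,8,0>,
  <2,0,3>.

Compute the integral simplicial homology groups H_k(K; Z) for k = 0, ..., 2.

Take the total order 0 < 1 < 2 < 3 < 4 < 5 < 6 < 7 < 8 on the vertex set. Then K (dimension 2) consists of the simplices:

  0-simplices (9): [0], [1], [2], [3], [4], [5], [6], [7], [8]
  1-simplices (27): (27 of them)
  2-simplices (18): [0,1,4], [0,1,8], [0,2,3], [0,2,8], [0,3,7], [0,4,7], [1,3,5], [1,3,6], [1,4,5], [1,6,8], [2,3,6], [2,4,6], [2,4,7], [2,7,8], [3,5,7], [4,5,6], [5,6,8], [5,7,8]

so the chain groups are C_0 ≅ Z^9, C_1 ≅ Z^27, C_2 ≅ Z^18.

Boundary ∂_1: C_1 → C_0 is given by ∂[p,q] = [q] − [p]. For instance
  ∂[7,8] = [8] − [7].
The resulting 9×27 matrix has rank 8, and its Smith normal form has invariant factors (1,1,1,1,1,1,1,1).

The boundary map ∂_2: C_2 → C_1 maps a triangle to the signed sum of its edges. For instance
  ∂[1,3,6] = [3,6] − [1,6] + [1,3],
  ∂[2,4,7] = [4,7] − [2,7] + [2,4].
The resulting 27×18 matrix has rank 18, and its Smith normal form has invariant factors (1,1,1,1,1,1,1,1,1,1,1,1,1,1,1,1,1,2).

Computing H_k = (kernel of ∂_k) / (image of ∂_{k+1}):

  H_0: rank C_0 − rank ∂_1 = 9 − 8 = 1, and the invariant factors of ∂_1 are all 1, so H_0 = Z.
  H_1: rank ker ∂_1 − rank ∂_2 = (27 − 8) − 18 = 1, and ∂_2 has invariant factor 2 > 1, so H_1 = Z ⊕ Z/2Z.
  H_2: rank ker ∂_2 − rank ∂_3 = (18 − 18) − 0 = 0, and there is no ∂_3, so H_2 = 0.

H_0 = Z,  H_1 = Z ⊕ Z/2Z,  H_2 = 0.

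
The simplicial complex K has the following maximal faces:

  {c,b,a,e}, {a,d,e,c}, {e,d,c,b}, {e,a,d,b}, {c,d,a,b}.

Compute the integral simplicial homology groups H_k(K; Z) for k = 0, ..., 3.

Take the total order a < b < c < d < e on the vertex set. Then K (dimension 3) consists of the simplices:

  0-simplices (5): a, b, c, d, e
  1-simplices (10): ab, ac, ad, ae, bc, bd, be, cd, ce, de
  2-simplices (10): abc, abd, abe, acd, ace, ade, bcd, bce, bde, cde
  3-simplices (5): abcd, abce, abde, acde, bcde

Hence C_0 ≅ Z^5, C_1 ≅ Z^10, C_2 ≅ Z^10, C_3 ≅ Z^5.

Boundary ∂_1: C_1 → C_0 is given by ∂[p,q] = [q] − [p]. For instance
  ∂ac = c − a.
As a 5×10 matrix over Z this has rank 4, with invariant factors (1,1,1,1).

Boundary ∂_2: C_2 → C_1 acts by ∂[p,q,r] = [q,r] − [p,r] + [p,q]. For instance
  ∂abe = be − ae + ab,
  ∂cde = de − ce + cd.
The 10×10 boundary matrix has rank 6 and Smith normal form diag(1,1,1,1,1,1).

Boundary ∂_3: C_3 → C_2 sends each 3-simplex σ to the alternating sum Σ_i (−1)^i (σ with its i-th vertex removed). For instance
  ∂bcde = cde − bde + bce − bcd,
  ∂abce = bce − ace + abe − abc.
The 10×5 boundary matrix has rank 4 and Smith normal form diag(1,1,1,1).

Now H_k = ker ∂_k / im ∂_{k+1}, so:

  H_0: rank C_0 − rank ∂_1 = 5 − 4 = 1, and the invariant factors of ∂_1 are all 1, so H_0 = Z.
  H_1: rank ker ∂_1 − rank ∂_2 = (10 − 4) − 6 = 0, and the invariant factors of ∂_2 are all 1, so H_1 = 0.
  H_2: rank ker ∂_2 − rank ∂_3 = (10 − 6) − 4 = 0, and the invariant factors of ∂_3 are all 1, so H_2 = 0.
  H_3: rank ker ∂_3 − rank ∂_4 = (5 − 4) − 0 = 1, and there is no ∂_4, so H_3 = Z.

As a check, the Euler characteristic is 5 − 10 + 10 − 5 = 0, which agrees with 1 − 0 + 0 − 1 = 0.
(K is a triangulation of the 3-sphere S^3.)

H_0 = Z,  H_1 = 0,  H_2 = 0,  H_3 = Z.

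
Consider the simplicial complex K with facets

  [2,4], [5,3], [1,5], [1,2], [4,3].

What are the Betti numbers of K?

K has 5 vertices, 5 edges.
rank ∂_0 = 0, rank ∂_1 = 4 ⇒ b_0 = 5 − 0 − 4 = 1; all invariant factors of ∂_1 are 1 so no torsion. So H_0 ≅ Z.
rank ∂_1 = 4, rank ∂_2 = 0 ⇒ b_1 = 5 − 4 − 0 = 1. So H_1 ≅ Z.

b_0 = 1, b_1 = 1.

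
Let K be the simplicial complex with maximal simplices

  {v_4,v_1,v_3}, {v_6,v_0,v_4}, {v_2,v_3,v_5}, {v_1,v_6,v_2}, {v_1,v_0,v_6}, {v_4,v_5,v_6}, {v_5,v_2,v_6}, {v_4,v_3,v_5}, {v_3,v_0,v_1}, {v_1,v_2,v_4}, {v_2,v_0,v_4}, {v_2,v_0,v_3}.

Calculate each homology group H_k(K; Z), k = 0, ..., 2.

H_0 = Z,  H_1 = Z/2,  H_2 = 0.

Order the vertices as v_0 < v_1 < v_2 < v_3 < v_4 < v_5 < v_6. Listing each simplex with vertices in this order, K has dimension 2 with simplices:

  0-simplices (7): [v_0], [v_1], [v_2], [v_3], [v_4], [v_5], [v_6]
  1-simplices (18): (18 of them)
  2-simplices (12): (12 of them)

so the chain groups are C_0 ≅ Z^7, C_1 ≅ Z^18, C_2 ≅ Z^12.

∂_1: C_1 → C_0 is given by ∂[p,q] = [q] − [p]. For instance
  ∂[v_2,v_3] = [v_3] − [v_2].
As a 7×18 matrix over Z this has rank 6, with invariant factors (1,1,1,1,1,1).

∂_2: C_2 → C_1 sends each 2-simplex [p,q,r] to [q,r] − [p,r] + [p,q]. For instance
  ∂[v_0,v_1,v_6] = [v_1,v_6] − [v_0,v_6] + [v_0,v_1],
  ∂[v_2,v_5,v_6] = [v_5,v_6] − [v_2,v_6] + [v_2,v_5].
The resulting 18×12 matrix has rank 12, and its Smith normal form has invariant factors (1,1,1,1,1,1,1,1,1,1,1,2).

From H_k ≅ ker(∂_k) / im(∂_{k+1}) we obtain:

  H_0: rank C_0 − rank ∂_1 = 7 − 6 = 1, and the invariant factors of ∂_1 are all 1, so H_0 ≅ Z.
  H_1: rank ker ∂_1 − rank ∂_2 = (18 − 6) − 12 = 0, and ∂_2 has invariant factor 2 > 1, so H_1 ≅ Z/2.
  H_2: rank ker ∂_2 − rank ∂_3 = (12 − 12) − 0 = 0, and there is no ∂_3, so H_2 ≅ 0.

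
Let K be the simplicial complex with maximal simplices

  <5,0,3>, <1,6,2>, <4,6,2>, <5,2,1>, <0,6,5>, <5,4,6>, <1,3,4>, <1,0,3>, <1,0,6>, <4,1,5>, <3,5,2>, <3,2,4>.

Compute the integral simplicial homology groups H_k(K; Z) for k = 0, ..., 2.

H_0 = Z,  H_1 = Z/2,  H_2 = 0.

Take the total order 0 < 1 < 2 < 3 < 4 < 5 < 6 on the vertex set. Then K (dimension 2) consists of the simplices:

  0-simplices (7): [0], [1], [2], [3], [4], [5], [6]
  1-simplices (18): [0,1], [0,3], [0,5], [0,6], [1,2], [1,3], [1,4], [1,5], [1,6], [2,3], [2,4], [2,5], [2,6], [3,4], [3,5], [4,5], [4,6], [5,6]
  2-simplices (12): [0,1,3], [0,1,6], [0,3,5], [0,5,6], [1,2,5], [1,2,6], [1,3,4], [1,4,5], [2,3,4], [2,3,5], [2,4,6], [4,5,6]

so the chain groups are C_0 ≅ Z^7, C_1 ≅ Z^18, C_2 ≅ Z^12.

∂_1: C_1 → C_0 maps an edge to its endpoints' difference, ∂[p,q] = q − p.
This gives a 7×18 integer matrix of rank 6; reducing to Smith normal form yields diagonal entries (1,1,1,1,1,1).

∂_2: C_2 → C_1 acts by ∂[p,q,r] = [q,r] − [p,r] + [p,q]. For instance
  ∂[2,3,4] = [3,4] − [2,4] + [2,3],
  ∂[1,2,5] = [2,5] − [1,5] + [1,2].
The resulting 18×12 matrix has rank 12, and its Smith normal form has invariant factors (1,1,1,1,1,1,1,1,1,1,1,2).

From H_k ≅ ker(∂_k) / im(∂_{k+1}) we obtain:

  H_0: rank C_0 − rank ∂_1 = 7 − 6 = 1, and the invariant factors of ∂_1 are all 1, so H_0 = Z.
  H_1: rank ker ∂_1 − rank ∂_2 = (18 − 6) − 12 = 0, and ∂_2 has invariant factor 2 > 1, so H_1 = Z/2.
  H_2: rank ker ∂_2 − rank ∂_3 = (12 − 12) − 0 = 0, and there is no ∂_3, so H_2 = 0.

As a check, the Euler characteristic is 7 − 18 + 12 = 1, which agrees with 1 − 0 + 0 = 1.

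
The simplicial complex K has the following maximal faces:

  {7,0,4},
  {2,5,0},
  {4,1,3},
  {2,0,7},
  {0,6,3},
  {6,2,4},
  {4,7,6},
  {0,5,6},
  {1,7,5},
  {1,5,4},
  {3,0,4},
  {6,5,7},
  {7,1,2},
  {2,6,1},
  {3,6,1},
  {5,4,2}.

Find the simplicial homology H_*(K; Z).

Order the vertices as 0 < 1 < 2 < 3 < 4 < 5 < 6 < 7. Listing each simplex with vertices in this order, K has dimension 2 with simplices:

  0-simplices (8): [0], [1], [2], [3], [4], [5], [6], [7]
  1-simplices (24): (24 of them)
  2-simplices (16): [0,2,5], [0,2,7], [0,3,4], [0,3,6], [0,4,7], [0,5,6], [1,2,6], [1,2,7], [1,3,4], [1,3,6], [1,4,5], [1,5,7], [2,4,5], [2,4,6], [4,6,7], [5,6,7]

giving chain groups C_0 ≅ Z^8, C_1 ≅ Z^24, C_2 ≅ Z^16.

∂_1: C_1 → C_0 sends each edge [p,q] (with p < q) to q − p. For instance
  ∂[5,6] = [6] − [5].
The 8×24 boundary matrix has rank 7 and Smith normal form diag(1,1,1,1,1,1,1).

Boundary ∂_2: C_2 → C_1 maps a triangle to the signed sum of its edges. For instance
  ∂[2,4,6] = [4,6] − [2,6] + [2,4],
  ∂[0,3,6] = [3,6] − [0,6] + [0,3].
As a 24×16 matrix over Z this has rank 15, with invariant factors (1,1,1,1,1,1,1,1,1,1,1,1,1,1,1).

Now H_k = ker ∂_k / im ∂_{k+1}, so:

  H_0: rank C_0 − rank ∂_1 = 8 − 7 = 1, and the invariant factors of ∂_1 are all 1, so H_0 ≅ Z.
  H_1: rank ker ∂_1 − rank ∂_2 = (24 − 7) − 15 = 2, and the invariant factors of ∂_2 are all 1, so H_1 ≅ Z^2.
  H_2: rank ker ∂_2 − rank ∂_3 = (16 − 15) − 0 = 1, and there is no ∂_3, so H_2 ≅ Z.

As a check, the Euler characteristic is 8 − 24 + 16 = 0, which agrees with 1 − 2 + 1 = 0.
(K is a triangulation of the torus T^2.)

H_0 ≅ Z,  H_1 ≅ Z^2,  H_2 ≅ Z.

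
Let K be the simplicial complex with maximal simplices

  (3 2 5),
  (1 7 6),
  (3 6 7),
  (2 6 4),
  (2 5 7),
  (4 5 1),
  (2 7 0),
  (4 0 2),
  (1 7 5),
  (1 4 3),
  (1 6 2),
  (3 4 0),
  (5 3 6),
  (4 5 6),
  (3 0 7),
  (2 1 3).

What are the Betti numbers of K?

Fix the vertex order 0 < 1 < 2 < 3 < 4 < 5 < 6 < 7 and write every simplex with vertices in increasing order. Then dim K = 2 and the simplices of K are:

  0-simplices (8): [0], [1], [2], [3], [4], [5], [6], [7]
  1-simplices (24): (24 of them)
  2-simplices (16): [0,2,4], [0,2,7], [0,3,4], [0,3,7], [1,2,3], [1,2,6], [1,3,4], [1,4,5], [1,5,7], [1,6,7], [2,3,5], [2,4,6], [2,5,7], [3,5,6], [3,6,7], [4,5,6]

so the chain groups are C_0 ≅ Z^8, C_1 ≅ Z^24, C_2 ≅ Z^16.

∂_1: C_1 → C_0 sends each edge [p,q] (with p < q) to q − p. For instance
  ∂[4,6] = [6] − [4].
The resulting 8×24 matrix has rank 7, and its Smith normal form has invariant factors (1,1,1,1,1,1,1).

∂_2: C_2 → C_1 acts by ∂[p,q,r] = [q,r] − [p,r] + [p,q]. For instance
  ∂[4,5,6] = [5,6] − [4,6] + [4,5],
  ∂[0,2,7] = [2,7] − [0,7] + [0,2].
The resulting 24×16 matrix has rank 15, and its Smith normal form has invariant factors (1,1,1,1,1,1,1,1,1,1,1,1,1,1,1).

From H_k ≅ ker(∂_k) / im(∂_{k+1}) we obtain:

  H_0: rank C_0 − rank ∂_1 = 8 − 7 = 1, and the invariant factors of ∂_1 are all 1, so H_0 = Z.
  H_1: rank ker ∂_1 − rank ∂_2 = (24 − 7) − 15 = 2, and the invariant factors of ∂_2 are all 1, so H_1 = Z^2.
  H_2: rank ker ∂_2 − rank ∂_3 = (16 − 15) − 0 = 1, and there is no ∂_3, so H_2 = Z.

Hence the Betti numbers are b_0 = 1, b_1 = 2, b_2 = 1.

b_0 = 1, b_1 = 2, b_2 = 1.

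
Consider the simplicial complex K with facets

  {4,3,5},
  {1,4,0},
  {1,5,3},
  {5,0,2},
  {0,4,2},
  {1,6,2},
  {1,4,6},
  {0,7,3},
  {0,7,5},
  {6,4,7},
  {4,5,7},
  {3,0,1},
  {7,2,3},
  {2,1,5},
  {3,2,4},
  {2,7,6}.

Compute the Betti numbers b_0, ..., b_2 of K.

b_0 = 1, b_1 = 2, b_2 = 1.

Fix the vertex order 0 < 1 < 2 < 3 < 4 < 5 < 6 < 7 and write every simplex with vertices in increasing order. Then dim K = 2 and the simplices of K are:

  0-simplices (8): [0], [1], [2], [3], [4], [5], [6], [7]
  1-simplices (24): (24 of them)
  2-simplices (16): [0,1,3], [0,1,4], [0,2,4], [0,2,5], [0,3,7], [0,5,7], [1,2,5], [1,2,6], [1,3,5], [1,4,6], [2,3,4], [2,3,7], [2,6,7], [3,4,5], [4,5,7], [4,6,7]

giving chain groups C_0 ≅ Z^8, C_1 ≅ Z^24, C_2 ≅ Z^16.

Boundary ∂_1: C_1 → C_0 is given by ∂[p,q] = [q] − [p].
As a 8×24 matrix over Z this has rank 7, with invariant factors (1,1,1,1,1,1,1).

The boundary map ∂_2: C_2 → C_1 acts by ∂[p,q,r] = [q,r] − [p,r] + [p,q]. For instance
  ∂[1,2,5] = [2,5] − [1,5] + [1,2],
  ∂[1,2,6] = [2,6] − [1,6] + [1,2].
As a 24×16 matrix over Z this has rank 15, with invariant factors (1,1,1,1,1,1,1,1,1,1,1,1,1,1,1).

Computing H_k = (kernel of ∂_k) / (image of ∂_{k+1}):

  H_0: rank C_0 − rank ∂_1 = 8 − 7 = 1, and the invariant factors of ∂_1 are all 1, so H_0 ≅ Z.
  H_1: rank ker ∂_1 − rank ∂_2 = (24 − 7) − 15 = 2, and the invariant factors of ∂_2 are all 1, so H_1 ≅ Z^2.
  H_2: rank ker ∂_2 − rank ∂_3 = (16 − 15) − 0 = 1, and there is no ∂_3, so H_2 ≅ Z.

As a check, the Euler characteristic is 8 − 24 + 16 = 0, which agrees with 1 − 2 + 1 = 0.

Hence the Betti numbers are b_0 = 1, b_1 = 2, b_2 = 1.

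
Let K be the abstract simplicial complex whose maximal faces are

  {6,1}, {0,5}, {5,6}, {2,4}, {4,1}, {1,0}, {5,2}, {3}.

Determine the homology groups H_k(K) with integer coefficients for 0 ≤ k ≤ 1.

H_0 = Z^2,  H_1 = Z^2.

Order the vertices as 0 < 1 < 2 < 3 < 4 < 5 < 6. Listing each simplex with vertices in this order, K has dimension 1 with simplices:

  0-simplices (7): [0], [1], [2], [3], [4], [5], [6]
  1-simplices (7): [0,1], [0,5], [1,4], [1,6], [2,4], [2,5], [5,6]

Hence C_0 ≅ Z^7, C_1 ≅ Z^7.

∂_1: C_1 → C_0 is given by ∂[p,q] = [q] − [p]. For instance
  ∂[2,4] = [4] − [2].
This gives a 7×7 integer matrix of rank 5; reducing to Smith normal form yields diagonal entries (1,1,1,1,1).

Computing H_k = (kernel of ∂_k) / (image of ∂_{k+1}):

  H_0: rank C_0 − rank ∂_1 = 7 − 5 = 2, and the invariant factors of ∂_1 are all 1, so H_0 = Z^2.
  H_1: rank ker ∂_1 − rank ∂_2 = (7 − 5) − 0 = 2, and there is no ∂_2, so H_1 = Z^2.

As a check, the Euler characteristic is 7 − 7 = 0, which agrees with 2 − 2 = 0.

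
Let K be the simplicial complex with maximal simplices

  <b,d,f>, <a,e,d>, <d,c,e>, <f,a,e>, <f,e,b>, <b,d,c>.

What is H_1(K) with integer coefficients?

H_1 = Z.

Order the vertices as a < b < c < d < e < f. Listing each simplex with vertices in this order, K has dimension 2 with simplices:

  0-simplices (6): a, b, c, d, e, f
  1-simplices (12): ad, ae, af, bc, bd, be, bf, cd, ce, de, df, ef
  2-simplices (6): ade, aef, bcd, bdf, bef, cde

Hence C_0 ≅ Z^6, C_1 ≅ Z^12, C_2 ≅ Z^6.

Boundary ∂_1: C_1 → C_0 sends each edge [p,q] (with p < q) to q − p. For instance
  ∂ae = e − a.
As a 6×12 matrix over Z this has rank 5, with invariant factors (1,1,1,1,1).

Boundary ∂_2: C_2 → C_1 sends each 2-simplex [p,q,r] to [q,r] − [p,r] + [p,q]. For instance
  ∂aef = ef − af + ae,
  ∂bcd = cd − bd + bc.
The 12×6 boundary matrix has rank 6 and Smith normal form diag(1,1,1,1,1,1).

From H_k ≅ ker(∂_k) / im(∂_{k+1}) we obtain:

  H_1: rank ker ∂_1 − rank ∂_2 = (12 − 5) − 6 = 1, and the invariant factors of ∂_2 are all 1, so H_1 ≅ Z.

(K is a triangulation of the cylinder S^1 x I.)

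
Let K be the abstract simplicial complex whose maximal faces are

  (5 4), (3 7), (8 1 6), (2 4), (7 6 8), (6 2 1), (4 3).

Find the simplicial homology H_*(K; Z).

H_0 ≅ Z,  H_1 ≅ Z,  H_2 = 0.

Order the vertices as 1 < 2 < 3 < 4 < 5 < 6 < 7 < 8. Listing each simplex with vertices in this order, K has dimension 2 with simplices:

  0-simplices (8): [1], [2], [3], [4], [5], [6], [7], [8]
  1-simplices (11): [1,2], [1,6], [1,8], [2,4], [2,6], [3,4], [3,7], [4,5], [6,7], [6,8], [7,8]
  2-simplices (3): [1,2,6], [1,6,8], [6,7,8]

so the chain groups are C_0 ≅ Z^8, C_1 ≅ Z^11, C_2 ≅ Z^3.

∂_1: C_1 → C_0 maps an edge to its endpoints' difference, ∂[p,q] = q − p. For instance
  ∂[3,7] = [7] − [3].
As a 8×11 matrix over Z this has rank 7, with invariant factors (1,1,1,1,1,1,1).

The boundary map ∂_2: C_2 → C_1 maps a triangle to the signed sum of its edges. For instance
  ∂[6,7,8] = [7,8] − [6,8] + [6,7],
  ∂[1,6,8] = [6,8] − [1,8] + [1,6].
The 11×3 boundary matrix has rank 3 and Smith normal form diag(1,1,1).

Computing H_k = (kernel of ∂_k) / (image of ∂_{k+1}):

  H_0: rank C_0 − rank ∂_1 = 8 − 7 = 1, and the invariant factors of ∂_1 are all 1, so H_0 ≅ Z.
  H_1: rank ker ∂_1 − rank ∂_2 = (11 − 7) − 3 = 1, and the invariant factors of ∂_2 are all 1, so H_1 ≅ Z.
  H_2: rank ker ∂_2 − rank ∂_3 = (3 − 3) − 0 = 0, and there is no ∂_3, so H_2 ≅ 0.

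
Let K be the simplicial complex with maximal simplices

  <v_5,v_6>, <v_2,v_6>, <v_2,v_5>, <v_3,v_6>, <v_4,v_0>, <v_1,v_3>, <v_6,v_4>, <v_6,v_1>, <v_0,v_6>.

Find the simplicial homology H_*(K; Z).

H_0 ≅ Z,  H_1 ≅ Z^3.

Fix the vertex order v_0 < v_1 < v_2 < v_3 < v_4 < v_5 < v_6 and write every simplex with vertices in increasing order. Then dim K = 1 and the simplices of K are:

  0-simplices (7): [v_0], [v_1], [v_2], [v_3], [v_4], [v_5], [v_6]
  1-simplices (9): [v_0,v_4], [v_0,v_6], [v_1,v_3], [v_1,v_6], [v_2,v_5], [v_2,v_6], [v_3,v_6], [v_4,v_6], [v_5,v_6]

giving chain groups C_0 ≅ Z^7, C_1 ≅ Z^9.

∂_1: C_1 → C_0 is given by ∂[p,q] = [q] − [p].
As a 7×9 matrix over Z this has rank 6, with invariant factors (1,1,1,1,1,1).

Computing H_k = (kernel of ∂_k) / (image of ∂_{k+1}):

  H_0: rank C_0 − rank ∂_1 = 7 − 6 = 1, and the invariant factors of ∂_1 are all 1, so H_0 ≅ Z.
  H_1: rank ker ∂_1 − rank ∂_2 = (9 − 6) − 0 = 3, and there is no ∂_2, so H_1 ≅ Z^3.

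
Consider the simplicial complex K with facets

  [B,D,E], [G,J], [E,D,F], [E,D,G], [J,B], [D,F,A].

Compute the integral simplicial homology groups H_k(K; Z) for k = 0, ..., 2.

H_0 ≅ Z,  H_1 ≅ Z,  H_2 = 0.

We work with the vertex ordering A < B < D < E < F < G < J. The simplices of K, each written with vertices in increasing order, are:

  0-simplices (7): A, B, D, E, F, G, J
  1-simplices (11): AD, AF, BD, BE, BJ, DE, DF, DG, EF, EG, GJ
  2-simplices (4): ADF, BDE, DEF, DEG

giving chain groups C_0 ≅ Z^7, C_1 ≅ Z^11, C_2 ≅ Z^4.

Boundary ∂_1: C_1 → C_0 is given by ∂[p,q] = [q] − [p].
This gives a 7×11 integer matrix of rank 6; reducing to Smith normal form yields diagonal entries (1,1,1,1,1,1).

∂_2: C_2 → C_1 sends each 2-simplex [p,q,r] to [q,r] − [p,r] + [p,q]. For instance
  ∂ADF = DF − AF + AD,
  ∂BDE = DE − BE + BD.
As a 11×4 matrix over Z this has rank 4, with invariant factors (1,1,1,1).

From H_k ≅ ker(∂_k) / im(∂_{k+1}) we obtain:

  H_0: rank C_0 − rank ∂_1 = 7 − 6 = 1, and the invariant factors of ∂_1 are all 1, so H_0 ≅ Z.
  H_1: rank ker ∂_1 − rank ∂_2 = (11 − 6) − 4 = 1, and the invariant factors of ∂_2 are all 1, so H_1 ≅ Z.
  H_2: rank ker ∂_2 − rank ∂_3 = (4 − 4) − 0 = 0, and there is no ∂_3, so H_2 ≅ 0.

As a check, the Euler characteristic is 7 − 11 + 4 = 0, which agrees with 1 − 1 + 0 = 0.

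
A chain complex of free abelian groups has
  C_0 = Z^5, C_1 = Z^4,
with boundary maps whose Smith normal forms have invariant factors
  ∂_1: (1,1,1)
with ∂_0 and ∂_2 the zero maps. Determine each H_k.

H_0: b_0 = 5 − 0 − 3 = 2; torsion from ∂_1 factors > 1: none. So H_0 = Z^2.
H_1: b_1 = 4 − 3 − 0 = 1; torsion from ∂_2 factors > 1: none. So H_1 = Z.

H_0 = Z^2,  H_1 = Z.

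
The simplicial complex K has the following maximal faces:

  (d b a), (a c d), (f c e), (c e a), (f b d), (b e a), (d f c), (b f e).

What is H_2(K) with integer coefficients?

Fix the vertex order a < b < c < d < e < f and write every simplex with vertices in increasing order. Then dim K = 2 and the simplices of K are:

  0-simplices (6): a, b, c, d, e, f
  1-simplices (12): ab, ac, ad, ae, bd, be, bf, cd, ce, cf, df, ef
  2-simplices (8): abd, abe, acd, ace, bdf, bef, cdf, cef

so the chain groups are C_0 ≅ Z^6, C_1 ≅ Z^12, C_2 ≅ Z^8.

Boundary ∂_1: C_1 → C_0 maps an edge to its endpoints' difference, ∂[p,q] = q − p. For instance
  ∂cd = d − c.
This gives a 6×12 integer matrix of rank 5; reducing to Smith normal form yields diagonal entries (1,1,1,1,1).

Boundary ∂_2: C_2 → C_1 acts by ∂[p,q,r] = [q,r] − [p,r] + [p,q]. For instance
  ∂bef = ef − bf + be,
  ∂acd = cd − ad + ac.
The resulting 12×8 matrix has rank 7, and its Smith normal form has invariant factors (1,1,1,1,1,1,1).

Reading off H_k = ker ∂_k / im ∂_{k+1}:

  H_2: rank ker ∂_2 − rank ∂_3 = (8 − 7) − 0 = 1, and there is no ∂_3, so H_2 ≅ Z.

H_2 = Z.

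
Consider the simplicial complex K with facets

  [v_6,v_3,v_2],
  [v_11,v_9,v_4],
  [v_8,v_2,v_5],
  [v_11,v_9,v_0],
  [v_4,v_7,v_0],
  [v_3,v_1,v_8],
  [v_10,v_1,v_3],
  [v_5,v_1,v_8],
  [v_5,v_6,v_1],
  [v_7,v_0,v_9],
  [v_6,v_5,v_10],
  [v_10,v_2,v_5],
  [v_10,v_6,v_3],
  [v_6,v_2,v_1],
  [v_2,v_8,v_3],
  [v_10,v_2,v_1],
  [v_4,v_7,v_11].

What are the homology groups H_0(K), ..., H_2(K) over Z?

Fix the vertex order v_0 < v_1 < v_2 < v_3 < v_4 < v_5 < v_6 < v_7 < v_8 < v_9 < v_10 < v_11 and write every simplex with vertices in increasing order. Then dim K = 2 and the simplices of K are:

  0-simplices (12): [v_0], [v_1], [v_2], [v_3], [v_4], [v_5], [v_6], [v_7], [v_8], [v_9], [v_10], [v_11]
  1-simplices (28): (28 of them)
  2-simplices (17): (17 of them)

giving chain groups C_0 ≅ Z^12, C_1 ≅ Z^28, C_2 ≅ Z^17.

The boundary map ∂_1: C_1 → C_0 sends each edge [p,q] (with p < q) to q − p.
The 12×28 boundary matrix has rank 10 and Smith normal form diag(1,1,1,1,1,1,1,1,1,1).

The boundary map ∂_2: C_2 → C_1 sends each 2-simplex [p,q,r] to [q,r] − [p,r] + [p,q]. For instance
  ∂[v_4,v_7,v_11] = [v_7,v_11] − [v_4,v_11] + [v_4,v_7],
  ∂[v_0,v_4,v_7] = [v_4,v_7] − [v_0,v_7] + [v_0,v_4].
This gives a 28×17 integer matrix of rank 17; reducing to Smith normal form yields diagonal entries (1,1,1,1,1,1,1,1,1,1,1,1,1,1,1,1,2).

Now H_k = ker ∂_k / im ∂_{k+1}, so:

  H_0: rank C_0 − rank ∂_1 = 12 − 10 = 2, and the invariant factors of ∂_1 are all 1, so H_0 ≅ Z^2.
  H_1: rank ker ∂_1 − rank ∂_2 = (28 − 10) − 17 = 1, and ∂_2 has invariant factor 2 > 1, so H_1 ≅ Z ⊕ Z/2.
  H_2: rank ker ∂_2 − rank ∂_3 = (17 − 17) − 0 = 0, and there is no ∂_3, so H_2 ≅ 0.

H_0 = Z^2,  H_1 = Z ⊕ Z/2,  H_2 = 0.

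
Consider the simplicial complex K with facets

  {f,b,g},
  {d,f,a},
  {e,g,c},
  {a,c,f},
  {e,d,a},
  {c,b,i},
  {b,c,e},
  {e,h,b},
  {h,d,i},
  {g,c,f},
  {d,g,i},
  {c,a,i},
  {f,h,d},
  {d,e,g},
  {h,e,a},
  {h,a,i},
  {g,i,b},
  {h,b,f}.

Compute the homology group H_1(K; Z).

H_1 = Z ⊕ Z/2.

Take the total order a < b < c < d < e < f < g < h < i on the vertex set. Then K (dimension 2) consists of the simplices:

  0-simplices (9): a, b, c, d, e, f, g, h, i
  1-simplices (27): ac, ad, ae, af, ah, ai, bc, be, bf, bg, bh, bi, ce, cf, cg, ci, de, df, dg, dh, di, eg, eh, fg, fh, gi, hi
  2-simplices (18): acf, aci, ade, adf, aeh, ahi, bce, bci, beh, bfg, bfh, bgi, ceg, cfg, deg, dfh, dgi, dhi

giving chain groups C_0 ≅ Z^9, C_1 ≅ Z^27, C_2 ≅ Z^18.

Boundary ∂_1: C_1 → C_0 is given by ∂[p,q] = [q] − [p]. For instance
  ∂be = e − b.
This gives a 9×27 integer matrix of rank 8; reducing to Smith normal form yields diagonal entries (1,1,1,1,1,1,1,1).

∂_2: C_2 → C_1 maps a triangle to the signed sum of its edges. For instance
  ∂bfg = fg − bg + bf,
  ∂dgi = gi − di + dg.
The 27×18 boundary matrix has rank 18 and Smith normal form diag(1,1,1,1,1,1,1,1,1,1,1,1,1,1,1,1,1,2).

From H_k ≅ ker(∂_k) / im(∂_{k+1}) we obtain:

  H_1: rank ker ∂_1 − rank ∂_2 = (27 − 8) − 18 = 1, and ∂_2 has invariant factor 2 > 1, so H_1 ≅ Z ⊕ Z/2.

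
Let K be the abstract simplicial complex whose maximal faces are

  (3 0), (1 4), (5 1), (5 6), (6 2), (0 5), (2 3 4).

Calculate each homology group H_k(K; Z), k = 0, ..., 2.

H_0 = Z,  H_1 = Z^2,  H_2 = 0.

Order the vertices as 0 < 1 < 2 < 3 < 4 < 5 < 6. Listing each simplex with vertices in this order, K has dimension 2 with simplices:

  0-simplices (7): [0], [1], [2], [3], [4], [5], [6]
  1-simplices (9): [0,3], [0,5], [1,4], [1,5], [2,3], [2,4], [2,6], [3,4], [5,6]
  2-simplices (1): [2,3,4]

Hence C_0 ≅ Z^7, C_1 ≅ Z^9, C_2 ≅ Z^1.

∂_1: C_1 → C_0 is given by ∂[p,q] = [q] − [p]. For instance
  ∂[2,3] = [3] − [2].
As a 7×9 matrix over Z this has rank 6, with invariant factors (1,1,1,1,1,1).

∂_2: C_2 → C_1 sends each 2-simplex [p,q,r] to [q,r] − [p,r] + [p,q]. For instance
  ∂[2,3,4] = [3,4] − [2,4] + [2,3].
The resulting 9×1 matrix has rank 1, and its Smith normal form has invariant factors (1).

From H_k ≅ ker(∂_k) / im(∂_{k+1}) we obtain:

  H_0: rank C_0 − rank ∂_1 = 7 − 6 = 1, and the invariant factors of ∂_1 are all 1, so H_0 ≅ Z.
  H_1: rank ker ∂_1 − rank ∂_2 = (9 − 6) − 1 = 2, and the invariant factors of ∂_2 are all 1, so H_1 ≅ Z^2.
  H_2: rank ker ∂_2 − rank ∂_3 = (1 − 1) − 0 = 0, and there is no ∂_3, so H_2 ≅ 0.

As a check, the Euler characteristic is 7 − 9 + 1 = -1, which agrees with 1 − 2 + 0 = -1.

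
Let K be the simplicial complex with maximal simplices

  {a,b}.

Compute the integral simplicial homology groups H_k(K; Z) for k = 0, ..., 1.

H_0 = Z,  H_1 = 0.

K has 2 vertices, 1 edge.
rank ∂_0 = 0, rank ∂_1 = 1 ⇒ b_0 = 2 − 0 − 1 = 1; all invariant factors of ∂_1 are 1 so no torsion. So H_0 ≅ Z.
rank ∂_1 = 1, rank ∂_2 = 0 ⇒ b_1 = 1 − 1 − 0 = 0. So H_1 ≅ 0.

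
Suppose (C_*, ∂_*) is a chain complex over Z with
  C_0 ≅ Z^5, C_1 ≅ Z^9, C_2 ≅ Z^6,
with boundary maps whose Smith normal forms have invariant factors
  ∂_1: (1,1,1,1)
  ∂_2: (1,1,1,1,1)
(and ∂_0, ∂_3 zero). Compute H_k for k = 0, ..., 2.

H_0: b_0 = 5 − 0 − 4 = 1; torsion from ∂_1 factors > 1: none. So H_0 ≅ Z.
H_1: b_1 = 9 − 4 − 5 = 0; torsion from ∂_2 factors > 1: none. So H_1 ≅ 0.
H_2: b_2 = 6 − 5 − 0 = 1; torsion from ∂_3 factors > 1: none. So H_2 ≅ Z.

H_0 ≅ Z,  H_1 = 0,  H_2 ≅ Z.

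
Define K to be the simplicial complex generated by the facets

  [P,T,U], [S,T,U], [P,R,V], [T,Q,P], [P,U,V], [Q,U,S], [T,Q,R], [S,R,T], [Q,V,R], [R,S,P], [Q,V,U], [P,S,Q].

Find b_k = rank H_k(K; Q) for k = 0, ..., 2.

Order the vertices as P < Q < R < S < T < U < V. Listing each simplex with vertices in this order, K has dimension 2 with simplices:

  0-simplices (7): P, Q, R, S, T, U, V
  1-simplices (18): PQ, PR, PS, PT, PU, PV, QR, QS, QT, QU, QV, RS, RT, RV, ST, SU, TU, UV
  2-simplices (12): PQS, PQT, PRS, PRV, PTU, PUV, QRT, QRV, QSU, QUV, RST, STU

so the chain groups are C_0 ≅ Z^7, C_1 ≅ Z^18, C_2 ≅ Z^12.

Boundary ∂_1: C_1 → C_0 is given by ∂[p,q] = [q] − [p]. For instance
  ∂QS = S − Q.
As a 7×18 matrix over Z this has rank 6, with invariant factors (1,1,1,1,1,1).

Boundary ∂_2: C_2 → C_1 acts by ∂[p,q,r] = [q,r] − [p,r] + [p,q]. For instance
  ∂PRV = RV − PV + PR,
  ∂QUV = UV − QV + QU.
The 18×12 boundary matrix has rank 12 and Smith normal form diag(1,1,1,1,1,1,1,1,1,1,1,2).

Reading off H_k = ker ∂_k / im ∂_{k+1}:

  H_0: rank C_0 − rank ∂_1 = 7 − 6 = 1, and the invariant factors of ∂_1 are all 1, so H_0 = Z.
  H_1: rank ker ∂_1 − rank ∂_2 = (18 − 6) − 12 = 0, and ∂_2 has invariant factor 2 > 1, so H_1 = Z/2.
  H_2: rank ker ∂_2 − rank ∂_3 = (12 − 12) − 0 = 0, and there is no ∂_3, so H_2 = 0.

Hence the Betti numbers are b_0 = 1, b_1 = 0, b_2 = 0.

b_0 = 1, b_1 = 0, b_2 = 0.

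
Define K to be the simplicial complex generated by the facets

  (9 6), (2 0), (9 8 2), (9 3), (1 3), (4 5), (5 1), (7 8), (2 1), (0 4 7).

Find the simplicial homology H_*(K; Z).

H_0 ≅ Z,  H_1 ≅ Z^3,  H_2 = 0.

We work with the vertex ordering 0 < 1 < 2 < 3 < 4 < 5 < 6 < 7 < 8 < 9. The simplices of K, each written with vertices in increasing order, are:

  0-simplices (10): [0], [1], [2], [3], [4], [5], [6], [7], [8], [9]
  1-simplices (14): [0,2], [0,4], [0,7], [1,2], [1,3], [1,5], [2,8], [2,9], [3,9], [4,5], [4,7], [6,9], [7,8], [8,9]
  2-simplices (2): [0,4,7], [2,8,9]

so the chain groups are C_0 ≅ Z^10, C_1 ≅ Z^14, C_2 ≅ Z^2.

∂_1: C_1 → C_0 sends each edge [p,q] (with p < q) to q − p. For instance
  ∂[0,7] = [7] − [0].
As a 10×14 matrix over Z this has rank 9, with invariant factors (1,1,1,1,1,1,1,1,1).

∂_2: C_2 → C_1 sends each 2-simplex [p,q,r] to [q,r] − [p,r] + [p,q]. For instance
  ∂[0,4,7] = [4,7] − [0,7] + [0,4],
  ∂[2,8,9] = [8,9] − [2,9] + [2,8].
The 14×2 boundary matrix has rank 2 and Smith normal form diag(1,1).

Reading off H_k = ker ∂_k / im ∂_{k+1}:

  H_0: rank C_0 − rank ∂_1 = 10 − 9 = 1, and the invariant factors of ∂_1 are all 1, so H_0 = Z.
  H_1: rank ker ∂_1 − rank ∂_2 = (14 − 9) − 2 = 3, and the invariant factors of ∂_2 are all 1, so H_1 = Z^3.
  H_2: rank ker ∂_2 − rank ∂_3 = (2 − 2) − 0 = 0, and there is no ∂_3, so H_2 = 0.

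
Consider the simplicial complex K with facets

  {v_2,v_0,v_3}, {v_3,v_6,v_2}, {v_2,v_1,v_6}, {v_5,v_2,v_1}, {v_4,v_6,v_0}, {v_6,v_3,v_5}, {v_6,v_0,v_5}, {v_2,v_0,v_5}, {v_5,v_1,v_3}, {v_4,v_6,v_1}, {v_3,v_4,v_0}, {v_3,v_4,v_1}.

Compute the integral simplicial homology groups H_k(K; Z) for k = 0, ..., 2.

Take the total order v_0 < v_1 < v_2 < v_3 < v_4 < v_5 < v_6 on the vertex set. Then K (dimension 2) consists of the simplices:

  0-simplices (7): [v_0], [v_1], [v_2], [v_3], [v_4], [v_5], [v_6]
  1-simplices (18): (18 of them)
  2-simplices (12): (12 of them)

Hence C_0 ≅ Z^7, C_1 ≅ Z^18, C_2 ≅ Z^12.

Boundary ∂_1: C_1 → C_0 maps an edge to its endpoints' difference, ∂[p,q] = q − p.
This gives a 7×18 integer matrix of rank 6; reducing to Smith normal form yields diagonal entries (1,1,1,1,1,1).

∂_2: C_2 → C_1 acts by ∂[p,q,r] = [q,r] − [p,r] + [p,q]. For instance
  ∂[v_1,v_4,v_6] = [v_4,v_6] − [v_1,v_6] + [v_1,v_4],
  ∂[v_3,v_5,v_6] = [v_5,v_6] − [v_3,v_6] + [v_3,v_5].
As a 18×12 matrix over Z this has rank 12, with invariant factors (1,1,1,1,1,1,1,1,1,1,1,2).

Now H_k = ker ∂_k / im ∂_{k+1}, so:

  H_0: rank C_0 − rank ∂_1 = 7 − 6 = 1, and the invariant factors of ∂_1 are all 1, so H_0 = Z.
  H_1: rank ker ∂_1 − rank ∂_2 = (18 − 6) − 12 = 0, and ∂_2 has invariant factor 2 > 1, so H_1 = Z/2.
  H_2: rank ker ∂_2 − rank ∂_3 = (12 − 12) − 0 = 0, and there is no ∂_3, so H_2 = 0.

As a check, the Euler characteristic is 7 − 18 + 12 = 1, which agrees with 1 − 0 + 0 = 1.

H_0 = Z,  H_1 = Z/2,  H_2 = 0.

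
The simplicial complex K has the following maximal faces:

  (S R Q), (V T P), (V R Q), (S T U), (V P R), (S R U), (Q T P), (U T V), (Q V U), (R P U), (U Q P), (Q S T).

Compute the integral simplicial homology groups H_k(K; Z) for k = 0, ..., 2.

H_0 = Z,  H_1 = Z/2,  H_2 = 0.

We work with the vertex ordering P < Q < R < S < T < U < V. The simplices of K, each written with vertices in increasing order, are:

  0-simplices (7): P, Q, R, S, T, U, V
  1-simplices (18): PQ, PR, PT, PU, PV, QR, QS, QT, QU, QV, RS, RU, RV, ST, SU, TU, TV, UV
  2-simplices (12): PQT, PQU, PRU, PRV, PTV, QRS, QRV, QST, QUV, RSU, STU, TUV

so the chain groups are C_0 ≅ Z^7, C_1 ≅ Z^18, C_2 ≅ Z^12.

Boundary ∂_1: C_1 → C_0 maps an edge to its endpoints' difference, ∂[p,q] = q − p. For instance
  ∂PT = T − P.
The 7×18 boundary matrix has rank 6 and Smith normal form diag(1,1,1,1,1,1).

The boundary map ∂_2: C_2 → C_1 sends each 2-simplex [p,q,r] to [q,r] − [p,r] + [p,q]. For instance
  ∂PTV = TV − PV + PT,
  ∂QRS = RS − QS + QR.
The resulting 18×12 matrix has rank 12, and its Smith normal form has invariant factors (1,1,1,1,1,1,1,1,1,1,1,2).

Computing H_k = (kernel of ∂_k) / (image of ∂_{k+1}):

  H_0: rank C_0 − rank ∂_1 = 7 − 6 = 1, and the invariant factors of ∂_1 are all 1, so H_0 ≅ Z.
  H_1: rank ker ∂_1 − rank ∂_2 = (18 − 6) − 12 = 0, and ∂_2 has invariant factor 2 > 1, so H_1 ≅ Z/2.
  H_2: rank ker ∂_2 − rank ∂_3 = (12 − 12) − 0 = 0, and there is no ∂_3, so H_2 ≅ 0.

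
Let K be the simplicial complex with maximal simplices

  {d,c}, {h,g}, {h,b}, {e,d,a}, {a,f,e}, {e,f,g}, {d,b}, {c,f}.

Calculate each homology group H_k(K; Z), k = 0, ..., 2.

H_0 ≅ Z,  H_1 ≅ Z^2,  H_2 = 0.

Order the vertices as a < b < c < d < e < f < g < h. Listing each simplex with vertices in this order, K has dimension 2 with simplices:

  0-simplices (8): a, b, c, d, e, f, g, h
  1-simplices (12): ad, ae, af, bd, bh, cd, cf, de, ef, eg, fg, gh
  2-simplices (3): ade, aef, efg

giving chain groups C_0 ≅ Z^8, C_1 ≅ Z^12, C_2 ≅ Z^3.

∂_1: C_1 → C_0 is given by ∂[p,q] = [q] − [p].
The 8×12 boundary matrix has rank 7 and Smith normal form diag(1,1,1,1,1,1,1).

∂_2: C_2 → C_1 maps a triangle to the signed sum of its edges. For instance
  ∂aef = ef − af + ae,
  ∂efg = fg − eg + ef.
This gives a 12×3 integer matrix of rank 3; reducing to Smith normal form yields diagonal entries (1,1,1).

Computing H_k = (kernel of ∂_k) / (image of ∂_{k+1}):

  H_0: rank C_0 − rank ∂_1 = 8 − 7 = 1, and the invariant factors of ∂_1 are all 1, so H_0 = Z.
  H_1: rank ker ∂_1 − rank ∂_2 = (12 − 7) − 3 = 2, and the invariant factors of ∂_2 are all 1, so H_1 = Z^2.
  H_2: rank ker ∂_2 − rank ∂_3 = (3 − 3) − 0 = 0, and there is no ∂_3, so H_2 = 0.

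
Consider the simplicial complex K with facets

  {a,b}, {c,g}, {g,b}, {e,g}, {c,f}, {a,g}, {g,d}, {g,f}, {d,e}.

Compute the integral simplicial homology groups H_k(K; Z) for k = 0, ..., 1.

H_0 ≅ Z,  H_1 ≅ Z^3.

We work with the vertex ordering a < b < c < d < e < f < g. The simplices of K, each written with vertices in increasing order, are:

  0-simplices (7): a, b, c, d, e, f, g
  1-simplices (9): ab, ag, bg, cf, cg, de, dg, eg, fg

giving chain groups C_0 ≅ Z^7, C_1 ≅ Z^9.

The boundary map ∂_1: C_1 → C_0 is given by ∂[p,q] = [q] − [p]. For instance
  ∂de = e − d.
This gives a 7×9 integer matrix of rank 6; reducing to Smith normal form yields diagonal entries (1,1,1,1,1,1).

From H_k ≅ ker(∂_k) / im(∂_{k+1}) we obtain:

  H_0: rank C_0 − rank ∂_1 = 7 − 6 = 1, and the invariant factors of ∂_1 are all 1, so H_0 = Z.
  H_1: rank ker ∂_1 − rank ∂_2 = (9 − 6) − 0 = 3, and there is no ∂_2, so H_1 = Z^3.

(K is a triangulation of a wedge of 3 circles.)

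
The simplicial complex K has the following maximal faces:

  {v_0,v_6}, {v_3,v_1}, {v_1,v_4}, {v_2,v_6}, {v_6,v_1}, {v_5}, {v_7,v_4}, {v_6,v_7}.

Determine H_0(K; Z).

H_0 = Z^2.

Fix the vertex order v_0 < v_1 < v_2 < v_3 < v_4 < v_5 < v_6 < v_7 and write every simplex with vertices in increasing order. Then dim K = 1 and the simplices of K are:

  0-simplices (8): [v_0], [v_1], [v_2], [v_3], [v_4], [v_5], [v_6], [v_7]
  1-simplices (7): [v_0,v_6], [v_1,v_3], [v_1,v_4], [v_1,v_6], [v_2,v_6], [v_4,v_7], [v_6,v_7]

Hence C_0 ≅ Z^8, C_1 ≅ Z^7.

The boundary map ∂_1: C_1 → C_0 sends each edge [p,q] (with p < q) to q − p.
The resulting 8×7 matrix has rank 6, and its Smith normal form has invariant factors (1,1,1,1,1,1).

Computing H_k = (kernel of ∂_k) / (image of ∂_{k+1}):

  H_0: rank C_0 − rank ∂_1 = 8 − 6 = 2, and the invariant factors of ∂_1 are all 1, so H_0 = Z^2.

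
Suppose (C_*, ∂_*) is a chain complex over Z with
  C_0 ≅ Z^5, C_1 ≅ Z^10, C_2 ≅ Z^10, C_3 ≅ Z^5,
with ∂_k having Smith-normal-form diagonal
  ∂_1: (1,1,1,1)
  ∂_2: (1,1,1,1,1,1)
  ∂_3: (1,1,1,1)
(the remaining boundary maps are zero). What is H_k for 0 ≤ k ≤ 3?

H_0: b_0 = 5 − 0 − 4 = 1; torsion from ∂_1 factors > 1: none. So H_0 ≅ Z.
H_1: b_1 = 10 − 4 − 6 = 0; torsion from ∂_2 factors > 1: none. So H_1 ≅ 0.
H_2: b_2 = 10 − 6 − 4 = 0; torsion from ∂_3 factors > 1: none. So H_2 ≅ 0.
H_3: b_3 = 5 − 4 − 0 = 1; torsion from ∂_4 factors > 1: none. So H_3 ≅ Z.

H_0 ≅ Z,  H_1 = 0,  H_2 = 0,  H_3 ≅ Z.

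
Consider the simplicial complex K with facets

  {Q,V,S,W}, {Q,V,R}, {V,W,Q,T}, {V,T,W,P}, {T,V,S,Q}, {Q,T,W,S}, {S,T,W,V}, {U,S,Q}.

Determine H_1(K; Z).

We work with the vertex ordering P < Q < R < S < T < U < V < W. The simplices of K, each written with vertices in increasing order, are:

  0-simplices (8): P, Q, R, S, T, U, V, W
  1-simplices (17): PT, PV, PW, QR, QS, QT, QU, QV, QW, RV, ST, SU, SV, SW, TV, TW, VW
  2-simplices (15): PTV, PTW, PVW, QRV, QST, QSU, QSV, QSW, QTV, QTW, QVW, STV, STW, SVW, TVW
  3-simplices (6): PTVW, QSTV, QSTW, QSVW, QTVW, STVW

so the chain groups are C_0 ≅ Z^8, C_1 ≅ Z^17, C_2 ≅ Z^15, C_3 ≅ Z^6.

∂_1: C_1 → C_0 maps an edge to its endpoints' difference, ∂[p,q] = q − p. For instance
  ∂TW = W − T.
As a 8×17 matrix over Z this has rank 7, with invariant factors (1,1,1,1,1,1,1).

Boundary ∂_2: C_2 → C_1 acts by ∂[p,q,r] = [q,r] − [p,r] + [p,q]. For instance
  ∂STV = TV − SV + ST,
  ∂PTW = TW − PW + PT.
The 17×15 boundary matrix has rank 10 and Smith normal form diag(1,1,1,1,1,1,1,1,1,1).

The boundary map ∂_3: C_3 → C_2 sends each 3-simplex σ to the alternating sum Σ_i (−1)^i (σ with its i-th vertex removed). For instance
  ∂QSTW = STW − QTW + QSW − QST,
  ∂QSVW = SVW − QVW + QSW − QSV.
The resulting 15×6 matrix has rank 5, and its Smith normal form has invariant factors (1,1,1,1,1).

Now H_k = ker ∂_k / im ∂_{k+1}, so:

  H_1: rank ker ∂_1 − rank ∂_2 = (17 − 7) − 10 = 0, and the invariant factors of ∂_2 are all 1, so H_1 ≅ 0.

H_1 ≅ 0.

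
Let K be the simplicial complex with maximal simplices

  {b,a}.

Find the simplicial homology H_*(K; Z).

H_0 = Z,  H_1 = 0.

We work with the vertex ordering a < b. The simplices of K, each written with vertices in increasing order, are:

  0-simplices (2): a, b
  1-simplices (1): ab

so the chain groups are C_0 ≅ Z^2, C_1 ≅ Z^1.

The boundary map ∂_1: C_1 → C_0 is given by ∂[p,q] = [q] − [p].
As a 2×1 matrix over Z this has rank 1, with invariant factors (1).

Reading off H_k = ker ∂_k / im ∂_{k+1}:

  H_0: rank C_0 − rank ∂_1 = 2 − 1 = 1, and the invariant factors of ∂_1 are all 1, so H_0 ≅ Z.
  H_1: rank ker ∂_1 − rank ∂_2 = (1 − 1) − 0 = 0, and there is no ∂_2, so H_1 ≅ 0.

As a check, the Euler characteristic is 2 − 1 = 1, which agrees with 1 − 0 = 1.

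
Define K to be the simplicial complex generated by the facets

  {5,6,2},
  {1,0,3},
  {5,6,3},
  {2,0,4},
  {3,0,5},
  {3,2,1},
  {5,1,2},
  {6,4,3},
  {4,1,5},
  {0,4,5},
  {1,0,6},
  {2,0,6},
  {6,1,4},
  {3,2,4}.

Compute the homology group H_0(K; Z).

H_0 = Z.

Fix the vertex order 0 < 1 < 2 < 3 < 4 < 5 < 6 and write every simplex with vertices in increasing order. Then dim K = 2 and the simplices of K are:

  0-simplices (7): [0], [1], [2], [3], [4], [5], [6]
  1-simplices (21): [0,1], [0,2], [0,3], [0,4], [0,5], [0,6], [1,2], [1,3], [1,4], [1,5], [1,6], [2,3], [2,4], [2,5], [2,6], [3,4], [3,5], [3,6], [4,5], [4,6], [5,6]
  2-simplices (14): [0,1,3], [0,1,6], [0,2,4], [0,2,6], [0,3,5], [0,4,5], [1,2,3], [1,2,5], [1,4,5], [1,4,6], [2,3,4], [2,5,6], [3,4,6], [3,5,6]

so the chain groups are C_0 ≅ Z^7, C_1 ≅ Z^21, C_2 ≅ Z^14.

Boundary ∂_1: C_1 → C_0 is given by ∂[p,q] = [q] − [p].
As a 7×21 matrix over Z this has rank 6, with invariant factors (1,1,1,1,1,1).

∂_2: C_2 → C_1 maps a triangle to the signed sum of its edges. For instance
  ∂[0,2,6] = [2,6] − [0,6] + [0,2],
  ∂[2,3,4] = [3,4] − [2,4] + [2,3].
The resulting 21×14 matrix has rank 13, and its Smith normal form has invariant factors (1,1,1,1,1,1,1,1,1,1,1,1,1).

Computing H_k = (kernel of ∂_k) / (image of ∂_{k+1}):

  H_0: rank C_0 − rank ∂_1 = 7 − 6 = 1, and the invariant factors of ∂_1 are all 1, so H_0 = Z.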